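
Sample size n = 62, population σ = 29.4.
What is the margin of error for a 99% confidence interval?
Margin of error = 9.62

Margin of error = z* · σ/√n
= 2.576 · 29.4/√62
= 2.576 · 29.4/7.8740
= 9.62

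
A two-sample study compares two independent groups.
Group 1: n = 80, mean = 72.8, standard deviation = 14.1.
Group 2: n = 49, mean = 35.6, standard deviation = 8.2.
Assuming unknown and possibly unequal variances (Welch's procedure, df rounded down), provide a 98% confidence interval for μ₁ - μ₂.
(32.57, 41.83)

Difference: x̄₁ - x̄₂ = 37.20
SE = √(s₁²/n₁ + s₂²/n₂) = √(14.1²/80 + 8.2²/49) = 1.9640
df = 126.73 → 126 (Welch–Satterthwaite, rounded down)
t* = 2.356

CI: 37.20 ± 2.356 · 1.9640 = 37.20 ± 4.63 = (32.57, 41.83)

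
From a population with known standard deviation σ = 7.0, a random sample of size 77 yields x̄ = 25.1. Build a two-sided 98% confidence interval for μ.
(23.24, 26.96)

z-interval (σ known):
z* = 2.326 for 98% confidence

Margin of error = z* · σ/√n = 2.326 · 7.0/√77 = 1.86

CI: (25.1 - 1.86, 25.1 + 1.86) = (23.24, 26.96)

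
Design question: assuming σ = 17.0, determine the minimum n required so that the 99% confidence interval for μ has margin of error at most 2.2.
n ≥ 397

For margin E ≤ 2.2:
n ≥ (z* · σ / E)²
n ≥ (2.576 · 17.0 / 2.2)²
n ≥ 396.23

Minimum n = 397 (rounding up)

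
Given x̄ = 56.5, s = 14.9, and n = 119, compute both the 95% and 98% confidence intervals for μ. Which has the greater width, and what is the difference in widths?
98% CI is wider by 1.03

df = 118
95% CI: t* = 1.980, (53.80, 59.20), width = 2 · t* · s/√n = 5.41
98% CI: t* = 2.358, (53.28, 59.72), width = 2 · t* · s/√n = 6.44

The 98% CI is wider by 6.44 - 5.41 = 1.03.
Higher confidence requires a wider interval.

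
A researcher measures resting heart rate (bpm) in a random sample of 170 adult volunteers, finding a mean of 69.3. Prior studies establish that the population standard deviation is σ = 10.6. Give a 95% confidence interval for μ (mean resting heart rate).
(67.71, 70.89)

z-interval (σ known):
z* = 1.960 for 95% confidence

Margin of error = z* · σ/√n = 1.960 · 10.6/√170 = 1.59

CI: (69.3 - 1.59, 69.3 + 1.59) = (67.71, 70.89)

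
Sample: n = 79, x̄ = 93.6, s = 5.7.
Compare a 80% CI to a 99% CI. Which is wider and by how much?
99% CI is wider by 1.73

df = 78
80% CI: t* = 1.292, (92.77, 94.43), width = 2 · t* · s/√n = 1.66
99% CI: t* = 2.640, (91.91, 95.29), width = 2 · t* · s/√n = 3.39

The 99% CI is wider by 3.39 - 1.66 = 1.73.
Higher confidence requires a wider interval.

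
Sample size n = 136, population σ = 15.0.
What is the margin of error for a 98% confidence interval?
Margin of error = 2.99

Margin of error = z* · σ/√n
= 2.326 · 15.0/√136
= 2.326 · 15.0/11.6619
= 2.99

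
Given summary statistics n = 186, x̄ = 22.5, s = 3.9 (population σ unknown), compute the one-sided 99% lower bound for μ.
μ ≥ 21.83

Lower bound (one-sided):
t* = 2.347 (one-sided for 99%)
Lower bound = x̄ - t* · s/√n = 22.5 - 2.347 · 3.9/√186 = 21.83

We are 99% confident that μ ≥ 21.83.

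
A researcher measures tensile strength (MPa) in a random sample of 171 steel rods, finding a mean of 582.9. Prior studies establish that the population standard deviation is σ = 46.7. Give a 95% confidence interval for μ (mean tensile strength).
(575.90, 589.90)

z-interval (σ known):
z* = 1.960 for 95% confidence

Margin of error = z* · σ/√n = 1.960 · 46.7/√171 = 7.00

CI: (582.9 - 7.00, 582.9 + 7.00) = (575.90, 589.90)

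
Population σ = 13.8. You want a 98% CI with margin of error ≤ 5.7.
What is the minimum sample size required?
n ≥ 32

For margin E ≤ 5.7:
n ≥ (z* · σ / E)²
n ≥ (2.326 · 13.8 / 5.7)²
n ≥ 31.71

Minimum n = 32 (rounding up)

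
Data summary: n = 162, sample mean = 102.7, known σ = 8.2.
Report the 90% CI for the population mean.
(101.64, 103.76)

z-interval (σ known):
z* = 1.645 for 90% confidence

Margin of error = z* · σ/√n = 1.645 · 8.2/√162 = 1.06

CI: (102.7 - 1.06, 102.7 + 1.06) = (101.64, 103.76)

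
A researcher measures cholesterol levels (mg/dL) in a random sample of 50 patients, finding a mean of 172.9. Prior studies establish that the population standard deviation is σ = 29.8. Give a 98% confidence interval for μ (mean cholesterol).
(163.10, 182.70)

z-interval (σ known):
z* = 2.326 for 98% confidence

Margin of error = z* · σ/√n = 2.326 · 29.8/√50 = 9.80

CI: (172.9 - 9.80, 172.9 + 9.80) = (163.10, 182.70)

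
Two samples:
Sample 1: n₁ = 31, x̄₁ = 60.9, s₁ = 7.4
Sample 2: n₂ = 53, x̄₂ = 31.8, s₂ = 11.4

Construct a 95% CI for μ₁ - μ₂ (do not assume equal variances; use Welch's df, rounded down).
(25.01, 33.19)

Difference: x̄₁ - x̄₂ = 29.10
SE = √(s₁²/n₁ + s₂²/n₂) = √(7.4²/31 + 11.4²/53) = 2.0539
df = 81.02 → 81 (Welch–Satterthwaite, rounded down)
t* = 1.990

CI: 29.10 ± 1.990 · 2.0539 = 29.10 ± 4.09 = (25.01, 33.19)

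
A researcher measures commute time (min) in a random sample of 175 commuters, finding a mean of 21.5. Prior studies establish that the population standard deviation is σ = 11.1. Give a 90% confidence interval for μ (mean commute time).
(20.12, 22.88)

z-interval (σ known):
z* = 1.645 for 90% confidence

Margin of error = z* · σ/√n = 1.645 · 11.1/√175 = 1.38

CI: (21.5 - 1.38, 21.5 + 1.38) = (20.12, 22.88)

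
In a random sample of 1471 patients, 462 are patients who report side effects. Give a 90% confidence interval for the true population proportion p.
(0.294, 0.334)

Proportion CI:
p̂ = 462/1471 = 0.31407
SE = √(p̂(1-p̂)/n) = √(0.31407 · 0.68593 / 1471) = 0.01210

z* = 1.645
Margin = z* · SE = 1.645 · 0.01210 = 0.0199

CI: 0.31407 ± 0.0199 = (0.294, 0.334)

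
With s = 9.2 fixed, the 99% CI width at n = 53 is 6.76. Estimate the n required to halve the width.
n ≈ 212

CI width ∝ 1/√n
To reduce width by factor 2, need √n to grow by 2 → need 2² = 4 times as many samples.

Current: n = 53, width = 6.76
New: n = 212, width ≈ 3.28

Width reduced by factor of 6.76/3.28 = 2.06.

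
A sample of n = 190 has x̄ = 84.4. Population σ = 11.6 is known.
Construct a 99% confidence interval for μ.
(82.23, 86.57)

z-interval (σ known):
z* = 2.576 for 99% confidence

Margin of error = z* · σ/√n = 2.576 · 11.6/√190 = 2.17

CI: (84.4 - 2.17, 84.4 + 2.17) = (82.23, 86.57)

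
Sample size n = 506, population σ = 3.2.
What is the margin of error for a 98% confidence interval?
Margin of error = 0.33

Margin of error = z* · σ/√n
= 2.326 · 3.2/√506
= 2.326 · 3.2/22.4944
= 0.33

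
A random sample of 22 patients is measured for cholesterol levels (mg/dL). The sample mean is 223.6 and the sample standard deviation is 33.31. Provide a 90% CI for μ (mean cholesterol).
(211.38, 235.82)

t-interval (σ unknown):
df = n - 1 = 21
t* = 1.721 for 90% confidence

Margin of error = t* · s/√n = 1.721 · 33.31/√22 = 12.22

CI: (211.38, 235.82)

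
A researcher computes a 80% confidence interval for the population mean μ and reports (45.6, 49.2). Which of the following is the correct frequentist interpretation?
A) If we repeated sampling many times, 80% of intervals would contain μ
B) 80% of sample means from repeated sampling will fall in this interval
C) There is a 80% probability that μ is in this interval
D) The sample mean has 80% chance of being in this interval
A

A) Correct — this is the frequentist long-run coverage interpretation.
B) Wrong — coverage applies to intervals containing μ, not to future x̄ values.
C) Wrong — μ is fixed; the randomness lives in the interval, not in μ.
D) Wrong — x̄ is observed and sits in the interval by construction.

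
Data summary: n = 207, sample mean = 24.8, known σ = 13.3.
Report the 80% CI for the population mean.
(23.61, 25.99)

z-interval (σ known):
z* = 1.282 for 80% confidence

Margin of error = z* · σ/√n = 1.282 · 13.3/√207 = 1.19

CI: (24.8 - 1.19, 24.8 + 1.19) = (23.61, 25.99)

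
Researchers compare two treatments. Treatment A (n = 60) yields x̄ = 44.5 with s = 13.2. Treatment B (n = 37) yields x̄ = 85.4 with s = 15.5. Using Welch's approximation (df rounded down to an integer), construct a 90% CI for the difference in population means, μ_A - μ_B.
(-46.01, -35.79)

Difference: x̄₁ - x̄₂ = -40.90
SE = √(s₁²/n₁ + s₂²/n₂) = √(13.2²/60 + 15.5²/37) = 3.0655
df = 67.20 → 67 (Welch–Satterthwaite, rounded down)
t* = 1.668

CI: -40.90 ± 1.668 · 3.0655 = -40.90 ± 5.11 = (-46.01, -35.79)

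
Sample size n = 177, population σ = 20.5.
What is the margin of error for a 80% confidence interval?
Margin of error = 1.98

Margin of error = z* · σ/√n
= 1.282 · 20.5/√177
= 1.282 · 20.5/13.3041
= 1.98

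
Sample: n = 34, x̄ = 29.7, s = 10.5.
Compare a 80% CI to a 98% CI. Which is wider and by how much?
98% CI is wider by 4.10

df = 33
80% CI: t* = 1.308, (27.34, 32.06), width = 2 · t* · s/√n = 4.71
98% CI: t* = 2.445, (25.30, 34.10), width = 2 · t* · s/√n = 8.81

The 98% CI is wider by 8.81 - 4.71 = 4.10.
Higher confidence requires a wider interval.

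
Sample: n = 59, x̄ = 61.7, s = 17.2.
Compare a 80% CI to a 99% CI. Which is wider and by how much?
99% CI is wider by 6.13

df = 58
80% CI: t* = 1.296, (58.80, 64.60), width = 2 · t* · s/√n = 5.80
99% CI: t* = 2.663, (55.74, 67.66), width = 2 · t* · s/√n = 11.93

The 99% CI is wider by 11.93 - 5.80 = 6.13.
Higher confidence requires a wider interval.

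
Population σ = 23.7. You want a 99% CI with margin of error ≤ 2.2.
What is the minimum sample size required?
n ≥ 771

For margin E ≤ 2.2:
n ≥ (z* · σ / E)²
n ≥ (2.576 · 23.7 / 2.2)²
n ≥ 770.09

Minimum n = 771 (rounding up)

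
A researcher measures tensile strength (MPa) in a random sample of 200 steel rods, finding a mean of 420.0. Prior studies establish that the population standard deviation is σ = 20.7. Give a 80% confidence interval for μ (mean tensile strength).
(418.12, 421.88)

z-interval (σ known):
z* = 1.282 for 80% confidence

Margin of error = z* · σ/√n = 1.282 · 20.7/√200 = 1.88

CI: (420.0 - 1.88, 420.0 + 1.88) = (418.12, 421.88)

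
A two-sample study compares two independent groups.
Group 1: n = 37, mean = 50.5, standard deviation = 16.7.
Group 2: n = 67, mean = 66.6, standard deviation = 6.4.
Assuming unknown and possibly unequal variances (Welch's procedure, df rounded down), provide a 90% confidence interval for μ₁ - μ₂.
(-20.90, -11.30)

Difference: x̄₁ - x̄₂ = -16.10
SE = √(s₁²/n₁ + s₂²/n₂) = √(16.7²/37 + 6.4²/67) = 2.8546
df = 41.93 → 41 (Welch–Satterthwaite, rounded down)
t* = 1.683

CI: -16.10 ± 1.683 · 2.8546 = -16.10 ± 4.80 = (-20.90, -11.30)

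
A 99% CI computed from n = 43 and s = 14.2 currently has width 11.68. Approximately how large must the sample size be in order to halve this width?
n ≈ 172

CI width ∝ 1/√n
To reduce width by factor 2, need √n to grow by 2 → need 2² = 4 times as many samples.

Current: n = 43, width = 11.68
New: n = 172, width ≈ 5.64

Width reduced by factor of 11.68/5.64 = 2.07.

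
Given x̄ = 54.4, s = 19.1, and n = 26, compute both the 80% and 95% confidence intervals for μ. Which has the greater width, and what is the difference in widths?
95% CI is wider by 5.57

df = 25
80% CI: t* = 1.316, (49.47, 59.33), width = 2 · t* · s/√n = 9.86
95% CI: t* = 2.060, (46.68, 62.12), width = 2 · t* · s/√n = 15.43

The 95% CI is wider by 15.43 - 9.86 = 5.57.
Higher confidence requires a wider interval.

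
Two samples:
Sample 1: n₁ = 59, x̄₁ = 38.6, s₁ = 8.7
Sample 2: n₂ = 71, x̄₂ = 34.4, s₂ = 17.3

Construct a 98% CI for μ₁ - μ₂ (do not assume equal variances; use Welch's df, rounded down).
(-1.34, 9.74)

Difference: x̄₁ - x̄₂ = 4.20
SE = √(s₁²/n₁ + s₂²/n₂) = √(8.7²/59 + 17.3²/71) = 2.3448
df = 107.12 → 107 (Welch–Satterthwaite, rounded down)
t* = 2.362

CI: 4.20 ± 2.362 · 2.3448 = 4.20 ± 5.54 = (-1.34, 9.74)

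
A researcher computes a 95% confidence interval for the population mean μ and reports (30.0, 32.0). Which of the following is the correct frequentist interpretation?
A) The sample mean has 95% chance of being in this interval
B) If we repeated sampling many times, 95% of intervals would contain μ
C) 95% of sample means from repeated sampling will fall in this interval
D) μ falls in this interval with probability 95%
B

A) Wrong — x̄ is observed and sits in the interval by construction.
B) Correct — this is the frequentist long-run coverage interpretation.
C) Wrong — coverage applies to intervals containing μ, not to future x̄ values.
D) Wrong — μ is fixed; the randomness lives in the interval, not in μ.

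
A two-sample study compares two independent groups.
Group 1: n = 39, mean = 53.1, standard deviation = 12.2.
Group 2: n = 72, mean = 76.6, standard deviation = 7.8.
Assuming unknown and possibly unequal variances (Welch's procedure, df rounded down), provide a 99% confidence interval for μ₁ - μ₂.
(-29.26, -17.74)

Difference: x̄₁ - x̄₂ = -23.50
SE = √(s₁²/n₁ + s₂²/n₂) = √(12.2²/39 + 7.8²/72) = 2.1590
df = 55.24 → 55 (Welch–Satterthwaite, rounded down)
t* = 2.668

CI: -23.50 ± 2.668 · 2.1590 = -23.50 ± 5.76 = (-29.26, -17.74)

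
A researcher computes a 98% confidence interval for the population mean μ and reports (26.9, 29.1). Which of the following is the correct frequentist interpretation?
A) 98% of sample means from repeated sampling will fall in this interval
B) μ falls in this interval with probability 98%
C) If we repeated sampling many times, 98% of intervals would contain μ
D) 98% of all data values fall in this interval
C

A) Wrong — coverage applies to intervals containing μ, not to future x̄ values.
B) Wrong — μ is fixed; the randomness lives in the interval, not in μ.
C) Correct — this is the frequentist long-run coverage interpretation.
D) Wrong — a CI is about the parameter μ, not individual data values.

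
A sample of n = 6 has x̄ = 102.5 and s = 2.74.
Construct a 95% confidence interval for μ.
(99.62, 105.38)

t-interval (σ unknown):
df = n - 1 = 5
t* = 2.571 for 95% confidence

Margin of error = t* · s/√n = 2.571 · 2.74/√6 = 2.88

CI: (99.62, 105.38)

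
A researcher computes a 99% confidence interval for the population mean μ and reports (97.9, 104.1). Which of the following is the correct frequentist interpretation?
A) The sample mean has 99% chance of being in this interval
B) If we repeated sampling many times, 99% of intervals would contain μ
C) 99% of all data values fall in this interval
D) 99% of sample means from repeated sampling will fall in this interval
B

A) Wrong — x̄ is observed and sits in the interval by construction.
B) Correct — this is the frequentist long-run coverage interpretation.
C) Wrong — a CI is about the parameter μ, not individual data values.
D) Wrong — coverage applies to intervals containing μ, not to future x̄ values.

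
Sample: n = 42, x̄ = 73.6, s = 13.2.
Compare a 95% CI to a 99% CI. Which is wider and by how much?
99% CI is wider by 2.77

df = 41
95% CI: t* = 2.020, (69.49, 77.71), width = 2 · t* · s/√n = 8.23
99% CI: t* = 2.701, (68.10, 79.10), width = 2 · t* · s/√n = 11.00

The 99% CI is wider by 11.00 - 8.23 = 2.77.
Higher confidence requires a wider interval.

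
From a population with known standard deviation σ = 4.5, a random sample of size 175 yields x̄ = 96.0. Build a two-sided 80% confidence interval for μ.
(95.56, 96.44)

z-interval (σ known):
z* = 1.282 for 80% confidence

Margin of error = z* · σ/√n = 1.282 · 4.5/√175 = 0.44

CI: (96.0 - 0.44, 96.0 + 0.44) = (95.56, 96.44)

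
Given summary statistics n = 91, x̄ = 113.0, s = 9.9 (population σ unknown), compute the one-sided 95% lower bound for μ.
μ ≥ 111.28

Lower bound (one-sided):
t* = 1.662 (one-sided for 95%)
Lower bound = x̄ - t* · s/√n = 113.0 - 1.662 · 9.9/√91 = 111.28

We are 95% confident that μ ≥ 111.28.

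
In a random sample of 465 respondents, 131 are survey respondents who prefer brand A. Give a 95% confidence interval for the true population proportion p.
(0.241, 0.323)

Proportion CI:
p̂ = 131/465 = 0.28172
SE = √(p̂(1-p̂)/n) = √(0.28172 · 0.71828 / 465) = 0.02086

z* = 1.960
Margin = z* · SE = 1.960 · 0.02086 = 0.0409

CI: 0.28172 ± 0.0409 = (0.241, 0.323)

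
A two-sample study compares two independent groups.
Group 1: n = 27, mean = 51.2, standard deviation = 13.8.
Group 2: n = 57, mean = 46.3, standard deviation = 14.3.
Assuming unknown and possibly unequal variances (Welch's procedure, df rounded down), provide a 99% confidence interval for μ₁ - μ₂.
(-3.82, 13.62)

Difference: x̄₁ - x̄₂ = 4.90
SE = √(s₁²/n₁ + s₂²/n₂) = √(13.8²/27 + 14.3²/57) = 3.2620
df = 52.83 → 52 (Welch–Satterthwaite, rounded down)
t* = 2.674

CI: 4.90 ± 2.674 · 3.2620 = 4.90 ± 8.72 = (-3.82, 13.62)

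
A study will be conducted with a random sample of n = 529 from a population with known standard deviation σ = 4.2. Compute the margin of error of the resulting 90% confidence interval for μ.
Margin of error = 0.30

Margin of error = z* · σ/√n
= 1.645 · 4.2/√529
= 1.645 · 4.2/23.0000
= 0.30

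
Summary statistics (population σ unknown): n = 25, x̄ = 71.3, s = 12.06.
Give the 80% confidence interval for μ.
(68.12, 74.48)

t-interval (σ unknown):
df = n - 1 = 24
t* = 1.318 for 80% confidence

Margin of error = t* · s/√n = 1.318 · 12.06/√25 = 3.18

CI: (68.12, 74.48)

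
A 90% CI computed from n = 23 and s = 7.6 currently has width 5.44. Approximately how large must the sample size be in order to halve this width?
n ≈ 92

CI width ∝ 1/√n
To reduce width by factor 2, need √n to grow by 2 → need 2² = 4 times as many samples.

Current: n = 23, width = 5.44
New: n = 92, width ≈ 2.63

Width reduced by factor of 5.44/2.63 = 2.07.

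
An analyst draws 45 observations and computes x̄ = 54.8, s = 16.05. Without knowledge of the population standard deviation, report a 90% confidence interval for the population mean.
(50.78, 58.82)

t-interval (σ unknown):
df = n - 1 = 44
t* = 1.680 for 90% confidence

Margin of error = t* · s/√n = 1.680 · 16.05/√45 = 4.02

CI: (50.78, 58.82)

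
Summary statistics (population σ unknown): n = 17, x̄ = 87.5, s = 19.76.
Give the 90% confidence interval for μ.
(79.13, 95.87)

t-interval (σ unknown):
df = n - 1 = 16
t* = 1.746 for 90% confidence

Margin of error = t* · s/√n = 1.746 · 19.76/√17 = 8.37

CI: (79.13, 95.87)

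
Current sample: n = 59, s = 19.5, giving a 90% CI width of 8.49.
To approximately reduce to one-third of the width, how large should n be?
n ≈ 531

CI width ∝ 1/√n
To reduce width by factor 3, need √n to grow by 3 → need 3² = 9 times as many samples.

Current: n = 59, width = 8.49
New: n = 531, width ≈ 2.79

Width reduced by factor of 8.49/2.79 = 3.04.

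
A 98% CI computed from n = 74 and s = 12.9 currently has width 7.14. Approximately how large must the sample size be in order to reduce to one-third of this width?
n ≈ 666

CI width ∝ 1/√n
To reduce width by factor 3, need √n to grow by 3 → need 3² = 9 times as many samples.

Current: n = 74, width = 7.14
New: n = 666, width ≈ 2.33

Width reduced by factor of 7.14/2.33 = 3.06.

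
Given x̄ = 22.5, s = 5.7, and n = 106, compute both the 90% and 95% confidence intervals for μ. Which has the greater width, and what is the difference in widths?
95% CI is wider by 0.36

df = 105
90% CI: t* = 1.659, (21.58, 23.42), width = 2 · t* · s/√n = 1.84
95% CI: t* = 1.983, (21.40, 23.60), width = 2 · t* · s/√n = 2.20

The 95% CI is wider by 2.20 - 1.84 = 0.36.
Higher confidence requires a wider interval.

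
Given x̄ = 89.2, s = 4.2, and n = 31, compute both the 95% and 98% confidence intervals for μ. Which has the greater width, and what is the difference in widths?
98% CI is wider by 0.63

df = 30
95% CI: t* = 2.042, (87.66, 90.74), width = 2 · t* · s/√n = 3.08
98% CI: t* = 2.457, (87.35, 91.05), width = 2 · t* · s/√n = 3.71

The 98% CI is wider by 3.71 - 3.08 = 0.63.
Higher confidence requires a wider interval.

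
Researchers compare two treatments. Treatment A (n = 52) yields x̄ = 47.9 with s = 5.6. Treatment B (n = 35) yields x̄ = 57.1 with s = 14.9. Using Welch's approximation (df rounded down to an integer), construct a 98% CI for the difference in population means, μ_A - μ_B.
(-15.59, -2.81)

Difference: x̄₁ - x̄₂ = -9.20
SE = √(s₁²/n₁ + s₂²/n₂) = √(5.6²/52 + 14.9²/35) = 2.6356
df = 40.53 → 40 (Welch–Satterthwaite, rounded down)
t* = 2.423

CI: -9.20 ± 2.423 · 2.6356 = -9.20 ± 6.39 = (-15.59, -2.81)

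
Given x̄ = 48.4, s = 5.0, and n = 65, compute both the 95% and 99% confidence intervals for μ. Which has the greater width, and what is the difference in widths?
99% CI is wider by 0.81

df = 64
95% CI: t* = 1.998, (47.16, 49.64), width = 2 · t* · s/√n = 2.48
99% CI: t* = 2.655, (46.75, 50.05), width = 2 · t* · s/√n = 3.29

The 99% CI is wider by 3.29 - 2.48 = 0.81.
Higher confidence requires a wider interval.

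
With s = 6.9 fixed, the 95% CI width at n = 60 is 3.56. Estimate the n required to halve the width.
n ≈ 240

CI width ∝ 1/√n
To reduce width by factor 2, need √n to grow by 2 → need 2² = 4 times as many samples.

Current: n = 60, width = 3.56
New: n = 240, width ≈ 1.75

Width reduced by factor of 3.56/1.75 = 2.03.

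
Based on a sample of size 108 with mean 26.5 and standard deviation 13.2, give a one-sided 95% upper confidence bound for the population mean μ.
μ ≤ 28.61

Upper bound (one-sided):
t* = 1.659 (one-sided for 95%)
Upper bound = x̄ + t* · s/√n = 26.5 + 1.659 · 13.2/√108 = 28.61

We are 95% confident that μ ≤ 28.61.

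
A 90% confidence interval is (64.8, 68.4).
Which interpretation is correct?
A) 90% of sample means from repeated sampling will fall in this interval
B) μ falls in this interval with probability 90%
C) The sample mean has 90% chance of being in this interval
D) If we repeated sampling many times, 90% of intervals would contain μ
D

A) Wrong — coverage applies to intervals containing μ, not to future x̄ values.
B) Wrong — μ is fixed; the randomness lives in the interval, not in μ.
C) Wrong — x̄ is observed and sits in the interval by construction.
D) Correct — this is the frequentist long-run coverage interpretation.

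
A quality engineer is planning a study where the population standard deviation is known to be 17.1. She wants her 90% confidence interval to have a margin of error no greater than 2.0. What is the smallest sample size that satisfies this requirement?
n ≥ 198

For margin E ≤ 2.0:
n ≥ (z* · σ / E)²
n ≥ (1.645 · 17.1 / 2.0)²
n ≥ 197.82

Minimum n = 198 (rounding up)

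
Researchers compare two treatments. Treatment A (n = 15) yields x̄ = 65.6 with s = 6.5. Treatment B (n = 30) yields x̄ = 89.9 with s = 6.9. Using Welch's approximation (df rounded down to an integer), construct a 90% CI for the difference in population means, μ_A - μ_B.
(-27.87, -20.73)

Difference: x̄₁ - x̄₂ = -24.30
SE = √(s₁²/n₁ + s₂²/n₂) = √(6.5²/15 + 6.9²/30) = 2.0985
df = 29.67 → 29 (Welch–Satterthwaite, rounded down)
t* = 1.699

CI: -24.30 ± 1.699 · 2.0985 = -24.30 ± 3.57 = (-27.87, -20.73)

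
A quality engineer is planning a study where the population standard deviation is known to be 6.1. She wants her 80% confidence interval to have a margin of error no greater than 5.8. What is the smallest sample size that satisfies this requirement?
n ≥ 2

For margin E ≤ 5.8:
n ≥ (z* · σ / E)²
n ≥ (1.282 · 6.1 / 5.8)²
n ≥ 1.82

Minimum n = 2 (rounding up)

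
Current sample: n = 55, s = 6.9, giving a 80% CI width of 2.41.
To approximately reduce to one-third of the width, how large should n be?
n ≈ 495

CI width ∝ 1/√n
To reduce width by factor 3, need √n to grow by 3 → need 3² = 9 times as many samples.

Current: n = 55, width = 2.41
New: n = 495, width ≈ 0.80

Width reduced by factor of 2.41/0.80 = 3.01.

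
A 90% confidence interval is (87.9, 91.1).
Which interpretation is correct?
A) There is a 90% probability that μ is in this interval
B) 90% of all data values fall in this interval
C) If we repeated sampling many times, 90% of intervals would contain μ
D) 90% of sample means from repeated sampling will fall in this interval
C

A) Wrong — μ is fixed; the randomness lives in the interval, not in μ.
B) Wrong — a CI is about the parameter μ, not individual data values.
C) Correct — this is the frequentist long-run coverage interpretation.
D) Wrong — coverage applies to intervals containing μ, not to future x̄ values.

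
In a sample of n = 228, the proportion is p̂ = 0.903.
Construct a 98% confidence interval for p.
(0.857, 0.949)

Proportion CI:
SE = √(p̂(1-p̂)/n) = √(0.903 · 0.097 / 228) = 0.01960

z* = 2.326
Margin = z* · SE = 2.326 · 0.01960 = 0.0456

CI: 0.903 ± 0.0456 = (0.857, 0.949)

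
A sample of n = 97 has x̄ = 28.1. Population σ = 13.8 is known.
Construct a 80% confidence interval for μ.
(26.30, 29.90)

z-interval (σ known):
z* = 1.282 for 80% confidence

Margin of error = z* · σ/√n = 1.282 · 13.8/√97 = 1.80

CI: (28.1 - 1.80, 28.1 + 1.80) = (26.30, 29.90)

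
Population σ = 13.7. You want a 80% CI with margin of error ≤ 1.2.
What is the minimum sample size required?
n ≥ 215

For margin E ≤ 1.2:
n ≥ (z* · σ / E)²
n ≥ (1.282 · 13.7 / 1.2)²
n ≥ 214.22

Minimum n = 215 (rounding up)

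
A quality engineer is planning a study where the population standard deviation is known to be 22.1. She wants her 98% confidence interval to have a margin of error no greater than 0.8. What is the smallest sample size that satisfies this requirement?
n ≥ 4129

For margin E ≤ 0.8:
n ≥ (z* · σ / E)²
n ≥ (2.326 · 22.1 / 0.8)²
n ≥ 4128.80

Minimum n = 4129 (rounding up)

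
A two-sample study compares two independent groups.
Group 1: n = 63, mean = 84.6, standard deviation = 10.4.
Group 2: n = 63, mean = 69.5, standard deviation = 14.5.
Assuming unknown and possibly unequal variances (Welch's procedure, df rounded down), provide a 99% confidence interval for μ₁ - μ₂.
(9.21, 20.99)

Difference: x̄₁ - x̄₂ = 15.10
SE = √(s₁²/n₁ + s₂²/n₂) = √(10.4²/63 + 14.5²/63) = 2.2481
df = 112.44 → 112 (Welch–Satterthwaite, rounded down)
t* = 2.620

CI: 15.10 ± 2.620 · 2.2481 = 15.10 ± 5.89 = (9.21, 20.99)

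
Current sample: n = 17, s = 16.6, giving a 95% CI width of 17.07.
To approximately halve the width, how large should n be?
n ≈ 68

CI width ∝ 1/√n
To reduce width by factor 2, need √n to grow by 2 → need 2² = 4 times as many samples.

Current: n = 17, width = 17.07
New: n = 68, width ≈ 8.04

Width reduced by factor of 17.07/8.04 = 2.12.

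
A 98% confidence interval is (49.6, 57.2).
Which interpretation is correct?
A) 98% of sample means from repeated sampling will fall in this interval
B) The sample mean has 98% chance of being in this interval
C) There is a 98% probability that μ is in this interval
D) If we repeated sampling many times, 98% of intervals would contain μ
D

A) Wrong — coverage applies to intervals containing μ, not to future x̄ values.
B) Wrong — x̄ is observed and sits in the interval by construction.
C) Wrong — μ is fixed; the randomness lives in the interval, not in μ.
D) Correct — this is the frequentist long-run coverage interpretation.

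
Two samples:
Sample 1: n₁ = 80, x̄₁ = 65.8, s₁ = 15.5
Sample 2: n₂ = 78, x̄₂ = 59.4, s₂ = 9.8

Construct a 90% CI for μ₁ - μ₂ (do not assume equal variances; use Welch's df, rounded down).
(2.99, 9.81)

Difference: x̄₁ - x̄₂ = 6.40
SE = √(s₁²/n₁ + s₂²/n₂) = √(15.5²/80 + 9.8²/78) = 2.0578
df = 133.96 → 133 (Welch–Satterthwaite, rounded down)
t* = 1.656

CI: 6.40 ± 1.656 · 2.0578 = 6.40 ± 3.41 = (2.99, 9.81)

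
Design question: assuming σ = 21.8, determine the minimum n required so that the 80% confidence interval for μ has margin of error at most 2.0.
n ≥ 196

For margin E ≤ 2.0:
n ≥ (z* · σ / E)²
n ≥ (1.282 · 21.8 / 2.0)²
n ≥ 195.27

Minimum n = 196 (rounding up)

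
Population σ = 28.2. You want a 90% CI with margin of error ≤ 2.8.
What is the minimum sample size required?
n ≥ 275

For margin E ≤ 2.8:
n ≥ (z* · σ / E)²
n ≥ (1.645 · 28.2 / 2.8)²
n ≥ 274.48

Minimum n = 275 (rounding up)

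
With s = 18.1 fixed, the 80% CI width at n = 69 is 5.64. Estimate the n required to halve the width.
n ≈ 276

CI width ∝ 1/√n
To reduce width by factor 2, need √n to grow by 2 → need 2² = 4 times as many samples.

Current: n = 69, width = 5.64
New: n = 276, width ≈ 2.80

Width reduced by factor of 5.64/2.80 = 2.01.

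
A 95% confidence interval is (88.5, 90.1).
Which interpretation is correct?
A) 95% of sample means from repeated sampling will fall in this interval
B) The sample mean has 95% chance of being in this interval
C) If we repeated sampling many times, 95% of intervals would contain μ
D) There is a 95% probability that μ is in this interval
C

A) Wrong — coverage applies to intervals containing μ, not to future x̄ values.
B) Wrong — x̄ is observed and sits in the interval by construction.
C) Correct — this is the frequentist long-run coverage interpretation.
D) Wrong — μ is fixed; the randomness lives in the interval, not in μ.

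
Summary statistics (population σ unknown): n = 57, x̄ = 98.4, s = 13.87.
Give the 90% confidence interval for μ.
(95.33, 101.47)

t-interval (σ unknown):
df = n - 1 = 56
t* = 1.673 for 90% confidence

Margin of error = t* · s/√n = 1.673 · 13.87/√57 = 3.07

CI: (95.33, 101.47)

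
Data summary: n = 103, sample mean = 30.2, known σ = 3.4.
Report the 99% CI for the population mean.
(29.34, 31.06)

z-interval (σ known):
z* = 2.576 for 99% confidence

Margin of error = z* · σ/√n = 2.576 · 3.4/√103 = 0.86

CI: (30.2 - 0.86, 30.2 + 0.86) = (29.34, 31.06)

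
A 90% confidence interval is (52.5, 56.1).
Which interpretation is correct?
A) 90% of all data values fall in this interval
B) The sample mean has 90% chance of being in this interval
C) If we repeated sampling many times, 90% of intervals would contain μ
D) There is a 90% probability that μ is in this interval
C

A) Wrong — a CI is about the parameter μ, not individual data values.
B) Wrong — x̄ is observed and sits in the interval by construction.
C) Correct — this is the frequentist long-run coverage interpretation.
D) Wrong — μ is fixed; the randomness lives in the interval, not in μ.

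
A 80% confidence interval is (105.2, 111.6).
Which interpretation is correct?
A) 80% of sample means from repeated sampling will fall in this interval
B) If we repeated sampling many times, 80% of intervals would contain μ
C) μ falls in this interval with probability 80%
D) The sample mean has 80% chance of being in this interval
B

A) Wrong — coverage applies to intervals containing μ, not to future x̄ values.
B) Correct — this is the frequentist long-run coverage interpretation.
C) Wrong — μ is fixed; the randomness lives in the interval, not in μ.
D) Wrong — x̄ is observed and sits in the interval by construction.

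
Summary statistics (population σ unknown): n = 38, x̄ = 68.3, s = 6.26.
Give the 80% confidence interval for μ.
(66.97, 69.63)

t-interval (σ unknown):
df = n - 1 = 37
t* = 1.305 for 80% confidence

Margin of error = t* · s/√n = 1.305 · 6.26/√38 = 1.33

CI: (66.97, 69.63)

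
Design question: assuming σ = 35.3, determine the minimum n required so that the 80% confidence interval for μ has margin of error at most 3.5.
n ≥ 168

For margin E ≤ 3.5:
n ≥ (z* · σ / E)²
n ≥ (1.282 · 35.3 / 3.5)²
n ≥ 167.18

Minimum n = 168 (rounding up)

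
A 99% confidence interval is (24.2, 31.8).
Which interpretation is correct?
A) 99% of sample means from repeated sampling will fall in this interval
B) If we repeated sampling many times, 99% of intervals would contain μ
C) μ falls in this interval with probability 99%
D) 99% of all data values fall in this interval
B

A) Wrong — coverage applies to intervals containing μ, not to future x̄ values.
B) Correct — this is the frequentist long-run coverage interpretation.
C) Wrong — μ is fixed; the randomness lives in the interval, not in μ.
D) Wrong — a CI is about the parameter μ, not individual data values.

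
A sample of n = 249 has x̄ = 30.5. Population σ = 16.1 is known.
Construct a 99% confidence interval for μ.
(27.87, 33.13)

z-interval (σ known):
z* = 2.576 for 99% confidence

Margin of error = z* · σ/√n = 2.576 · 16.1/√249 = 2.63

CI: (30.5 - 2.63, 30.5 + 2.63) = (27.87, 33.13)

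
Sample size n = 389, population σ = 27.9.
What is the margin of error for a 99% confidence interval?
Margin of error = 3.64

Margin of error = z* · σ/√n
= 2.576 · 27.9/√389
= 2.576 · 27.9/19.7231
= 3.64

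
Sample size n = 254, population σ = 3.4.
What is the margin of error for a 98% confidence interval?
Margin of error = 0.50

Margin of error = z* · σ/√n
= 2.326 · 3.4/√254
= 2.326 · 3.4/15.9374
= 0.50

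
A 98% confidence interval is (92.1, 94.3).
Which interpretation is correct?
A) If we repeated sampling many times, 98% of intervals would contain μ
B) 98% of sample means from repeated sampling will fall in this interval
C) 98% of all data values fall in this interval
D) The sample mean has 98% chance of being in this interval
A

A) Correct — this is the frequentist long-run coverage interpretation.
B) Wrong — coverage applies to intervals containing μ, not to future x̄ values.
C) Wrong — a CI is about the parameter μ, not individual data values.
D) Wrong — x̄ is observed and sits in the interval by construction.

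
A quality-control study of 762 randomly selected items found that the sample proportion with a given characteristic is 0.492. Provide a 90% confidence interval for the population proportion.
(0.462, 0.522)

Proportion CI:
SE = √(p̂(1-p̂)/n) = √(0.492 · 0.508 / 762) = 0.01811

z* = 1.645
Margin = z* · SE = 1.645 · 0.01811 = 0.0298

CI: 0.492 ± 0.0298 = (0.462, 0.522)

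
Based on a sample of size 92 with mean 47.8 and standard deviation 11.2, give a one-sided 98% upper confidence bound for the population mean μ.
μ ≤ 50.23

Upper bound (one-sided):
t* = 2.084 (one-sided for 98%)
Upper bound = x̄ + t* · s/√n = 47.8 + 2.084 · 11.2/√92 = 50.23

We are 98% confident that μ ≤ 50.23.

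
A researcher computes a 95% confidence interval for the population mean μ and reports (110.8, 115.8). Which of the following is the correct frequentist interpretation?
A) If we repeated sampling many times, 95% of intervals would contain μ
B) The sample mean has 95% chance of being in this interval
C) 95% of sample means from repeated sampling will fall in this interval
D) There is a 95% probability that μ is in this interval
A

A) Correct — this is the frequentist long-run coverage interpretation.
B) Wrong — x̄ is observed and sits in the interval by construction.
C) Wrong — coverage applies to intervals containing μ, not to future x̄ values.
D) Wrong — μ is fixed; the randomness lives in the interval, not in μ.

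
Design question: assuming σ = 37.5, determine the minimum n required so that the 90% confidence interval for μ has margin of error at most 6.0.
n ≥ 106

For margin E ≤ 6.0:
n ≥ (z* · σ / E)²
n ≥ (1.645 · 37.5 / 6.0)²
n ≥ 105.70

Minimum n = 106 (rounding up)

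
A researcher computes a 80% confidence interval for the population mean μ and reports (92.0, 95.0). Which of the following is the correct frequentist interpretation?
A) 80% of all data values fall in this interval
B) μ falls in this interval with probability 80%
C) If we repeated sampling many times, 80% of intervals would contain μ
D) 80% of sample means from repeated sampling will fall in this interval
C

A) Wrong — a CI is about the parameter μ, not individual data values.
B) Wrong — μ is fixed; the randomness lives in the interval, not in μ.
C) Correct — this is the frequentist long-run coverage interpretation.
D) Wrong — coverage applies to intervals containing μ, not to future x̄ values.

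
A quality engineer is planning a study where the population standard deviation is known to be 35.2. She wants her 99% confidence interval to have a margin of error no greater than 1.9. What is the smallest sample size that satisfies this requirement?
n ≥ 2278

For margin E ≤ 1.9:
n ≥ (z* · σ / E)²
n ≥ (2.576 · 35.2 / 1.9)²
n ≥ 2277.56

Minimum n = 2278 (rounding up)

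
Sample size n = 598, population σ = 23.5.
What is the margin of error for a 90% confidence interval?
Margin of error = 1.58

Margin of error = z* · σ/√n
= 1.645 · 23.5/√598
= 1.645 · 23.5/24.4540
= 1.58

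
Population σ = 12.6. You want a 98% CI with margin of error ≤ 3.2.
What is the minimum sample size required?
n ≥ 84

For margin E ≤ 3.2:
n ≥ (z* · σ / E)²
n ≥ (2.326 · 12.6 / 3.2)²
n ≥ 83.88

Minimum n = 84 (rounding up)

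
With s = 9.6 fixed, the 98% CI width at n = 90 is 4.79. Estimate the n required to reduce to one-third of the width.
n ≈ 810

CI width ∝ 1/√n
To reduce width by factor 3, need √n to grow by 3 → need 3² = 9 times as many samples.

Current: n = 90, width = 4.79
New: n = 810, width ≈ 1.57

Width reduced by factor of 4.79/1.57 = 3.05.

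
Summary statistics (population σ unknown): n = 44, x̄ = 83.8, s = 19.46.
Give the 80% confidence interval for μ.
(79.98, 87.62)

t-interval (σ unknown):
df = n - 1 = 43
t* = 1.302 for 80% confidence

Margin of error = t* · s/√n = 1.302 · 19.46/√44 = 3.82

CI: (79.98, 87.62)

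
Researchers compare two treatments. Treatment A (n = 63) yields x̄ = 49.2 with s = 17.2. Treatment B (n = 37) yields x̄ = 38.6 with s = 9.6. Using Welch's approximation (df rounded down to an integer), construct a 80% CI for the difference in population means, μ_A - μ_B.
(7.14, 14.06)

Difference: x̄₁ - x̄₂ = 10.60
SE = √(s₁²/n₁ + s₂²/n₂) = √(17.2²/63 + 9.6²/37) = 2.6808
df = 97.82 → 97 (Welch–Satterthwaite, rounded down)
t* = 1.290

CI: 10.60 ± 1.290 · 2.6808 = 10.60 ± 3.46 = (7.14, 14.06)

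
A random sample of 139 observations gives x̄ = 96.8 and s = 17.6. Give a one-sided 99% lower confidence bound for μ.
μ ≥ 93.29

Lower bound (one-sided):
t* = 2.354 (one-sided for 99%)
Lower bound = x̄ - t* · s/√n = 96.8 - 2.354 · 17.6/√139 = 93.29

We are 99% confident that μ ≥ 93.29.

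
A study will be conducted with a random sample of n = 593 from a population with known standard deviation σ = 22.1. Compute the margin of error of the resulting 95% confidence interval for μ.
Margin of error = 1.78

Margin of error = z* · σ/√n
= 1.960 · 22.1/√593
= 1.960 · 22.1/24.3516
= 1.78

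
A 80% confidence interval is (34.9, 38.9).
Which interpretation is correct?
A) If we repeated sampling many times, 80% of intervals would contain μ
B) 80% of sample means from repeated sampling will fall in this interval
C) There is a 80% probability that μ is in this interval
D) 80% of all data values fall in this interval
A

A) Correct — this is the frequentist long-run coverage interpretation.
B) Wrong — coverage applies to intervals containing μ, not to future x̄ values.
C) Wrong — μ is fixed; the randomness lives in the interval, not in μ.
D) Wrong — a CI is about the parameter μ, not individual data values.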